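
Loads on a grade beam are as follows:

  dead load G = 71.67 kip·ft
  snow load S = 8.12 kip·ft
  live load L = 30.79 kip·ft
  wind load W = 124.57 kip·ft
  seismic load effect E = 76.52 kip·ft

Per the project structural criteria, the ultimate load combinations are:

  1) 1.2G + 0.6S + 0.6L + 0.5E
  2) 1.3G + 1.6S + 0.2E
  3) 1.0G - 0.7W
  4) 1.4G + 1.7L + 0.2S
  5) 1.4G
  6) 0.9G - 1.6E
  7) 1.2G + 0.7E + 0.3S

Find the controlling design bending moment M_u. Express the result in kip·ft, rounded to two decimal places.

1) 1.2(71.67) + 0.6(8.12) + 0.6(30.79) + 0.5(76.52) = 147.61
2) 1.3(71.67) + 1.6(8.12) + 0.2(76.52) = 121.47
3) 1.0(71.67) - 0.7(124.57) = 71.67 - 87.20 = -15.53
4) 1.4(71.67) + 1.7(30.79) + 0.2(8.12) = 154.31
5) 1.4(71.67) = 100.34
6) 0.9(71.67) - 1.6(76.52) = 64.50 - 122.43 = -57.93
7) 1.2(71.67) + 0.7(76.52) + 0.3(8.12) = 86.00 + 53.56 + 2.44 = 142.00
Combination 4 governs: M_u = 154.31 kip·ft.

154.31 kip·ft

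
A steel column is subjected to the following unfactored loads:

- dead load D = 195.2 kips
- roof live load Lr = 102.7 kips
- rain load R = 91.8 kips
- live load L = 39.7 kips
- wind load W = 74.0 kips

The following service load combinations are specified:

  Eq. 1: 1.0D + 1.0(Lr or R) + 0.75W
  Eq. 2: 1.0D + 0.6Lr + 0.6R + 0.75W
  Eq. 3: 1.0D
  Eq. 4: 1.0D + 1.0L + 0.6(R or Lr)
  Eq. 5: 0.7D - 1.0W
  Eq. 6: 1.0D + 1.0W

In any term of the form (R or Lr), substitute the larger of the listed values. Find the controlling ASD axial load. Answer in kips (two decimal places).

367.40 kips

(Lr or R) → Lr = 102.7 kips; (R or Lr) → Lr = 102.7 kips.
Eq. 1: 1.0(195.2) + 1.0(102.7) + 0.75(74.0) = 195.20 + 102.70 + 55.50 = 353.40
Eq. 2: 1.0(195.2) + 0.6(102.7) + 0.6(91.8) + 0.75(74.0) = 195.20 + 61.62 + 55.08 + 55.50 = 367.40
Eq. 3: 1.0(195.2) = 195.20
Eq. 4: 1.0(195.2) + 1.0(39.7) + 0.6(102.7) = 195.20 + 39.70 + 61.62 = 296.52
Eq. 5: 0.7(195.2) - 1.0(74.0) = 136.64 - 74.00 = 62.64
Eq. 6: 1.0(195.2) + 1.0(74.0) = 195.20 + 74.00 = 269.20
Maximum is from combination 2.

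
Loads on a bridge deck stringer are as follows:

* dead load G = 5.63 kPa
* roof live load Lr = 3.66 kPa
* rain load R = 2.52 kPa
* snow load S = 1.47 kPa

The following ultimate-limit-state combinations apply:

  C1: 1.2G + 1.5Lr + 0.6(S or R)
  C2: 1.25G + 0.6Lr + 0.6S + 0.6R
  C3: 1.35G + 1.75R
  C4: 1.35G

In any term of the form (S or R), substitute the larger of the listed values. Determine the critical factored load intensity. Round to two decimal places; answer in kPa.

13.76 kPa

(S or R) → R = 2.52 kPa.
C1: 1.2(5.63) + 1.5(3.66) + 0.6(2.52) = 6.76 + 5.49 + 1.51 = 13.76
C2: 1.25(5.63) + 0.6(3.66) + 0.6(1.47) + 0.6(2.52) = 7.04 + 2.20 + 0.88 + 1.51 = 11.63
C3: 1.35(5.63) + 1.75(2.52) = 7.60 + 4.41 = 12.01
C4: 1.35(5.63) = 7.60
Combination 1 governs: q_u = 13.76 kPa.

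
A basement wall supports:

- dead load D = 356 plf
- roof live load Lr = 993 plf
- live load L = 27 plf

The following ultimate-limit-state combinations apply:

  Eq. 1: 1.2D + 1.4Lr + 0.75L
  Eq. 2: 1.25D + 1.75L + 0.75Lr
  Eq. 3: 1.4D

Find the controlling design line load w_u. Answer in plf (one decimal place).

Eq. 1: 1.2(356) + 1.4(993) + 0.75(27) = 427.2 + 1390.2 + 20.3 = 1837.7
Eq. 2: 1.25(356) + 1.75(27) + 0.75(993) = 1237.0
Eq. 3: 1.4(356) = 498.4
The controlling combination is 1, giving 1837.7 plf.

1837.7 plf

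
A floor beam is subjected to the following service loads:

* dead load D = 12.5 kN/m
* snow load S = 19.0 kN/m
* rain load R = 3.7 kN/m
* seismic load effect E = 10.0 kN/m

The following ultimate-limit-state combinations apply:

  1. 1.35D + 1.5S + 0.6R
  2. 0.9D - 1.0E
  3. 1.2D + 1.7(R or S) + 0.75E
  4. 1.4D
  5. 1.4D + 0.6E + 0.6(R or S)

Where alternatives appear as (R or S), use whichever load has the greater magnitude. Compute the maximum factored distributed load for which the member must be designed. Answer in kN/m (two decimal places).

54.80 kN/m

(R or S) → S = 19.0 kN/m.
1. 1.35(12.5) + 1.5(19.0) + 0.6(3.7) = 16.88 + 28.50 + 2.22 = 47.60
2. 0.9(12.5) - 1.0(10.0) = 11.25 - 10.00 = 1.25
3. 1.2(12.5) + 1.7(19.0) + 0.75(10.0) = 15.00 + 32.30 + 7.50 = 54.80
4. 1.4(12.5) = 17.50
5. 1.4(12.5) + 0.6(10.0) + 0.6(19.0) = 17.50 + 6.00 + 11.40 = 34.90
The controlling combination is 3, giving 54.80 kN/m.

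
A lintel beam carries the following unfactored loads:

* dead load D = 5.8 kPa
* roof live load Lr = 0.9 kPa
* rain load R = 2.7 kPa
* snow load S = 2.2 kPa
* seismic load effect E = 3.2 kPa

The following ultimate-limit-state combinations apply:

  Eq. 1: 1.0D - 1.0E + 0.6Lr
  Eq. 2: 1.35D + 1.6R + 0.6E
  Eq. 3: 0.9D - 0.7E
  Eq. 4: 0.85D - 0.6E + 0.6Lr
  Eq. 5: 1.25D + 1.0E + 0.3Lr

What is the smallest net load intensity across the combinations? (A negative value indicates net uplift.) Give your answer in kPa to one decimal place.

Eq. 1: 1.0(5.8) - 1.0(3.2) + 0.6(0.9) = 5.8 - 3.2 + 0.5 = 3.1
Eq. 2: 1.35(5.8) + 1.6(2.7) + 0.6(3.2) = 14.1
Eq. 3: 0.9(5.8) - 0.7(3.2) = 5.2 - 2.2 = 3.0
Eq. 4: 0.85(5.8) - 0.6(3.2) + 0.6(0.9) = 3.6
Eq. 5: 1.25(5.8) + 1.0(3.2) + 0.3(0.9) = 10.7
Combination 3 gives the minimum: 3.0 kPa.

3.0 kPa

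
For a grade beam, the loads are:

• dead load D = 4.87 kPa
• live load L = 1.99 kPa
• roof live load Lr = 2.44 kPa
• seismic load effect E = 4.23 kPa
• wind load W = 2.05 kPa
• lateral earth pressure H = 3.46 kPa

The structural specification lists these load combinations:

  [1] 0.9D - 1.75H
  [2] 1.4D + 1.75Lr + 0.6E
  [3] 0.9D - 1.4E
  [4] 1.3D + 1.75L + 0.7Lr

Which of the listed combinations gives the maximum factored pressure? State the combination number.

[1] 0.9(4.87) - 1.75(3.46) = -1.67
[2] 1.4(4.87) + 1.75(2.44) + 0.6(4.23) = 13.63
[3] 0.9(4.87) - 1.4(4.23) = -1.54
[4] 1.3(4.87) + 1.75(1.99) + 0.7(2.44) = 11.52
The largest value is 13.63 kPa from combination 2.

Combination 2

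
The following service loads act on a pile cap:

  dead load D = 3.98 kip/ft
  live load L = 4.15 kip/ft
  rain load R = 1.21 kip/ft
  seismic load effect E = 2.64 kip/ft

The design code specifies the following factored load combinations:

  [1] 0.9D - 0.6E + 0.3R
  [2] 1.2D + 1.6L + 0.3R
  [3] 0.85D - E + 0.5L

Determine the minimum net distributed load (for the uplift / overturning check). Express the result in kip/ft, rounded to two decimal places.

2.36 kip/ft

[1] 0.9(3.98) - 0.6(2.64) + 0.3(1.21) = 3.58 - 1.58 + 0.36 = 2.36
[2] 1.2(3.98) + 1.6(4.15) + 0.3(1.21) = 4.78 + 6.64 + 0.36 = 11.78
[3] 0.85(3.98) - 1.0(2.64) + 0.5(4.15) = 3.38 - 2.64 + 2.08 = 2.82
Combination 1 gives the minimum: 2.36 kip/ft.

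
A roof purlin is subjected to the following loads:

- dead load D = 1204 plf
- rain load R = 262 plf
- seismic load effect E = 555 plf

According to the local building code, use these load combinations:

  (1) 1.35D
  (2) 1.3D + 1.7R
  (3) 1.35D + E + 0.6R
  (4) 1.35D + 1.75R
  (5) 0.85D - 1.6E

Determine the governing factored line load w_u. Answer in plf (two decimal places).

2337.60 plf

(1) 1.35(1204) = 1625.40
(2) 1.3(1204) + 1.7(262) = 1565.20 + 445.40 = 2010.60
(3) 1.35(1204) + 1.0(555) + 0.6(262) = 1625.40 + 555.00 + 157.20 = 2337.60
(4) 1.35(1204) + 1.75(262) = 1625.40 + 458.50 = 2083.90
(5) 0.85(1204) - 1.6(555) = 1023.40 - 888.00 = 135.40
Combination 3 governs: w_u = 2337.60 plf.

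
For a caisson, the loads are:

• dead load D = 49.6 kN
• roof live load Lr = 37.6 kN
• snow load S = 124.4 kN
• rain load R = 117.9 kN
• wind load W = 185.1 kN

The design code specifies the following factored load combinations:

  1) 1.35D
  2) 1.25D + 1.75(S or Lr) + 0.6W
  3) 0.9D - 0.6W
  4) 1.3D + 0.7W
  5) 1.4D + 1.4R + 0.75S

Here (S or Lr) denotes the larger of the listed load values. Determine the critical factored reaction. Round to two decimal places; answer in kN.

(S or Lr) → S = 124.4 kN.
1) 1.35(49.6) = 66.96
2) 1.25(49.6) + 1.75(124.4) + 0.6(185.1) = 62.00 + 217.70 + 111.06 = 390.76
3) 0.9(49.6) - 0.6(185.1) = 44.64 - 111.06 = -66.42
4) 1.3(49.6) + 0.7(185.1) = 64.48 + 129.57 = 194.05
5) 1.4(49.6) + 1.4(117.9) + 0.75(124.4) = 69.44 + 165.06 + 93.30 = 327.80
Combination 2 governs: V_u = 390.76 kN.

390.76 kN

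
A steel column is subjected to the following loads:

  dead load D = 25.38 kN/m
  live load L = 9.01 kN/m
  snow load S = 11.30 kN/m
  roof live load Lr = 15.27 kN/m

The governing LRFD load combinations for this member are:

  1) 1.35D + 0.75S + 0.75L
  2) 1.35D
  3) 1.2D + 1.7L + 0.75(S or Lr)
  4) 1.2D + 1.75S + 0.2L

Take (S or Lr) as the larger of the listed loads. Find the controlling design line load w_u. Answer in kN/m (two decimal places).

(S or Lr) → Lr = 15.27 kN/m.
1) 1.35(25.38) + 0.75(11.30) + 0.75(9.01) = 49.50
2) 1.35(25.38) = 34.26
3) 1.2(25.38) + 1.7(9.01) + 0.75(15.27) = 57.23
4) 1.2(25.38) + 1.75(11.30) + 0.2(9.01) = 52.03
Combination 3 governs: w_u = 57.23 kN/m.

57.23 kN/m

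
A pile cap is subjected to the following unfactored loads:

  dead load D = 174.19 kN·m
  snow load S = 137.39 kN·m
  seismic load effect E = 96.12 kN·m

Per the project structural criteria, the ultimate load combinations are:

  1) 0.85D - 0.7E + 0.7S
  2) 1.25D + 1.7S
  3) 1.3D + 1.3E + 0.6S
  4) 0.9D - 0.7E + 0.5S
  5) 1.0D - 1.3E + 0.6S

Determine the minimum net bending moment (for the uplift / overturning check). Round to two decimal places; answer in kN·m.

131.67 kN·m

1) 0.85(174.19) - 0.7(96.12) + 0.7(137.39) = 148.06 - 67.28 + 96.17 = 176.95
2) 1.25(174.19) + 1.7(137.39) = 217.74 + 233.56 = 451.30
3) 1.3(174.19) + 1.3(96.12) + 0.6(137.39) = 226.45 + 124.96 + 82.43 = 433.84
4) 0.9(174.19) - 0.7(96.12) + 0.5(137.39) = 158.18
5) 1.0(174.19) - 1.3(96.12) + 0.6(137.39) = 131.67
Combination 5 gives the minimum: 131.67 kN·m.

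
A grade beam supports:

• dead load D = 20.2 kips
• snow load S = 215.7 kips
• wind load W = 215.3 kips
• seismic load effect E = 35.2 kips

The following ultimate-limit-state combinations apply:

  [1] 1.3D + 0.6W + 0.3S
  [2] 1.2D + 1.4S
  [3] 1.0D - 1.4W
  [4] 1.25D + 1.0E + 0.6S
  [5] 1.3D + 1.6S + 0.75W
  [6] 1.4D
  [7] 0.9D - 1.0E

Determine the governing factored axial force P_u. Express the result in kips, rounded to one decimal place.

[1] 1.3(20.2) + 0.6(215.3) + 0.3(215.7) = 26.3 + 129.2 + 64.7 = 220.2
[2] 1.2(20.2) + 1.4(215.7) = 24.2 + 302.0 = 326.2
[3] 1.0(20.2) - 1.4(215.3) = 20.2 - 301.4 = -281.2
[4] 1.25(20.2) + 1.0(35.2) + 0.6(215.7) = 25.3 + 35.2 + 129.4 = 189.9
[5] 1.3(20.2) + 1.6(215.7) + 0.75(215.3) = 26.3 + 345.1 + 161.5 = 532.9
[6] 1.4(20.2) = 28.3
[7] 0.9(20.2) - 1.0(35.2) = 18.2 - 35.2 = -17.0
Combination 5 governs: P_u = 532.9 kips.

532.9 kips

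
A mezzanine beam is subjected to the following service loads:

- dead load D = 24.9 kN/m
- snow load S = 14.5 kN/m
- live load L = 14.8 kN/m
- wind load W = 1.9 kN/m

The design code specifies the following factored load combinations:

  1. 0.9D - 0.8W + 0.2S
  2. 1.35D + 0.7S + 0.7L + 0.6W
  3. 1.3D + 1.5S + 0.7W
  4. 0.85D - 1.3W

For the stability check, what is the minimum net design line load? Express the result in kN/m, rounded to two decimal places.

18.70 kN/m

1. 0.9(24.9) - 0.8(1.9) + 0.2(14.5) = 23.79
2. 1.35(24.9) + 0.7(14.5) + 0.7(14.8) + 0.6(1.9) = 55.27
3. 1.3(24.9) + 1.5(14.5) + 0.7(1.9) = 55.45
4. 0.85(24.9) - 1.3(1.9) = 18.70
Combination 4 gives the minimum: 18.70 kN/m.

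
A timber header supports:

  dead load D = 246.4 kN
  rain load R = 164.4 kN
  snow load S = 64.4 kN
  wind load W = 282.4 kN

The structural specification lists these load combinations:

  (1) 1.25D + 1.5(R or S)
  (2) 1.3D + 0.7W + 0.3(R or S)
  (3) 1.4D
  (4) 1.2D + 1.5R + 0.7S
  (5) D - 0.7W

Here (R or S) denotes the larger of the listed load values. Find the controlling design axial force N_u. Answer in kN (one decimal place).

(R or S) → R = 164.4 kN.
(1) 1.25(246.4) + 1.5(164.4) = 554.6
(2) 1.3(246.4) + 0.7(282.4) + 0.3(164.4) = 567.3
(3) 1.4(246.4) = 345.0
(4) 1.2(246.4) + 1.5(164.4) + 0.7(64.4) = 587.4
(5) 1.0(246.4) - 0.7(282.4) = 48.7
Combination 4 governs: N_u = 587.4 kN.

587.4 kN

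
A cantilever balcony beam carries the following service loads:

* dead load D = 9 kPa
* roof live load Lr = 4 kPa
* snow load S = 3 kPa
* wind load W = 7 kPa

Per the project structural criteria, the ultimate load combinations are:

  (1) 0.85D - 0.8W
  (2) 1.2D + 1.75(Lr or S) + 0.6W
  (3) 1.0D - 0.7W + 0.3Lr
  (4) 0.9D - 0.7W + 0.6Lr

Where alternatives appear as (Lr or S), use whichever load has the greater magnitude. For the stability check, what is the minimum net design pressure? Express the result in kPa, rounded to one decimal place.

2.1 kPa

(Lr or S) → Lr = 4 kPa.
(1) 0.85(9) - 0.8(7) = 7.7 - 5.6 = 2.1
(2) 1.2(9) + 1.75(4) + 0.6(7) = 10.8 + 7.0 + 4.2 = 22.0
(3) 1.0(9) - 0.7(7) + 0.3(4) = 9.0 - 4.9 + 1.2 = 5.3
(4) 0.9(9) - 0.7(7) + 0.6(4) = 8.1 - 4.9 + 2.4 = 5.6
Combination 1 gives the minimum: 2.1 kPa.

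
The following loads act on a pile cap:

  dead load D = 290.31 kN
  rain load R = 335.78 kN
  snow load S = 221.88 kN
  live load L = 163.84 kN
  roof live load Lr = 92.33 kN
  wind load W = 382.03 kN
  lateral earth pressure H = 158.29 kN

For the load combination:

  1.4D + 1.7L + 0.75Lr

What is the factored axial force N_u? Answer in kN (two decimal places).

754.21 kN

1.4(290.31) + 1.7(163.84) + 0.75(92.33) = 406.43 + 278.53 + 69.25 = 754.21
N_u = 754.21 kN.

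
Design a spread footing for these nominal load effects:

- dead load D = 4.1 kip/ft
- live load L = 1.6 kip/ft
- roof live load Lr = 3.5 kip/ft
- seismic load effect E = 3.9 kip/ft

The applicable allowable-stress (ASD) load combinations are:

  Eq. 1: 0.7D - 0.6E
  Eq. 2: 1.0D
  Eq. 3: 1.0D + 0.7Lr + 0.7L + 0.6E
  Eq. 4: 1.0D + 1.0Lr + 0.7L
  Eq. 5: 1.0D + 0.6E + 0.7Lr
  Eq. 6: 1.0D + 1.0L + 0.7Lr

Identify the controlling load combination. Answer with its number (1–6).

Eq. 1: 0.7(4.1) - 0.6(3.9) = 2.87 - 2.34 = 0.53
Eq. 2: 1.0(4.1) = 4.10
Eq. 3: 1.0(4.1) + 0.7(3.5) + 0.7(1.6) + 0.6(3.9) = 4.10 + 2.45 + 1.12 + 2.34 = 10.01
Eq. 4: 1.0(4.1) + 1.0(3.5) + 0.7(1.6) = 4.10 + 3.50 + 1.12 = 8.72
Eq. 5: 1.0(4.1) + 0.6(3.9) + 0.7(3.5) = 4.10 + 2.34 + 2.45 = 8.89
Eq. 6: 1.0(4.1) + 1.0(1.6) + 0.7(3.5) = 4.10 + 1.60 + 2.45 = 8.15
The largest value is 10.01 kip/ft from combination 3.

Combination 3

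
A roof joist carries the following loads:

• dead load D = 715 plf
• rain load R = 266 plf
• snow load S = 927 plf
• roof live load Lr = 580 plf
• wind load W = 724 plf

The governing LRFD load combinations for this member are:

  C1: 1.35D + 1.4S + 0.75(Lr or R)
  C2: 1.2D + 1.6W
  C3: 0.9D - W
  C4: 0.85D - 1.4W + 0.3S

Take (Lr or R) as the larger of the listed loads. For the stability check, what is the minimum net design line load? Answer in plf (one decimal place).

-127.8 plf

(Lr or R) → Lr = 580 plf.
C1: 1.35(715) + 1.4(927) + 0.75(580) = 2698.1
C2: 1.2(715) + 1.6(724) = 2016.4
C3: 0.9(715) - 1.0(724) = -80.5
C4: 0.85(715) - 1.4(724) + 0.3(927) = -127.8
Combination 4 gives the minimum: -127.8 plf.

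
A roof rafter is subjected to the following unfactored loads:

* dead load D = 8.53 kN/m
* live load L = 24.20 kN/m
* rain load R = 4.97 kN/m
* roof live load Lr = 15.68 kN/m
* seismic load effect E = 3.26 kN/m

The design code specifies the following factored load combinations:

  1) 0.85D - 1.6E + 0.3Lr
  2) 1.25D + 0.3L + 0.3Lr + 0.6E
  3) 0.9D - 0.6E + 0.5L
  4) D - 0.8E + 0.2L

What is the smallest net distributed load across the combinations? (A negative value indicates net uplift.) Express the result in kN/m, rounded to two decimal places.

6.74 kN/m

1) 0.85(8.53) - 1.6(3.26) + 0.3(15.68) = 6.74
2) 1.25(8.53) + 0.3(24.20) + 0.3(15.68) + 0.6(3.26) = 10.66 + 7.26 + 4.70 + 1.96 = 24.58
3) 0.9(8.53) - 0.6(3.26) + 0.5(24.20) = 7.68 - 1.96 + 12.10 = 17.82
4) 1.0(8.53) - 0.8(3.26) + 0.2(24.20) = 8.53 - 2.61 + 4.84 = 10.76
Combination 1 gives the minimum: 6.74 kN/m.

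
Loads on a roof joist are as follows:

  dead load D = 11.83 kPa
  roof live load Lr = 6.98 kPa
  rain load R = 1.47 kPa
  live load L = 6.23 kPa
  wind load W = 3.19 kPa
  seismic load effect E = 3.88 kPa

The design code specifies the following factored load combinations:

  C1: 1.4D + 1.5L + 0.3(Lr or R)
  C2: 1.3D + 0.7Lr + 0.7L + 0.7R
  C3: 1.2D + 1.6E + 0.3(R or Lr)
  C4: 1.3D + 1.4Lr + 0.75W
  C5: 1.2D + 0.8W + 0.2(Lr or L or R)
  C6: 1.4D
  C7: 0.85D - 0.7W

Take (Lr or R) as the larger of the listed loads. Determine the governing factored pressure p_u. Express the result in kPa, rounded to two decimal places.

(Lr or R) → Lr = 6.98 kPa; (R or Lr) → Lr = 6.98 kPa; (Lr or L or R) → Lr = 6.98 kPa.
C1: 1.4(11.83) + 1.5(6.23) + 0.3(6.98) = 16.56 + 9.35 + 2.09 = 28.00
C2: 1.3(11.83) + 0.7(6.98) + 0.7(6.23) + 0.7(1.47) = 15.38 + 4.89 + 4.36 + 1.03 = 25.66
C3: 1.2(11.83) + 1.6(3.88) + 0.3(6.98) = 14.20 + 6.21 + 2.09 = 22.50
C4: 1.3(11.83) + 1.4(6.98) + 0.75(3.19) = 15.38 + 9.77 + 2.39 = 27.54
C5: 1.2(11.83) + 0.8(3.19) + 0.2(6.98) = 18.14
C6: 1.4(11.83) = 16.56
C7: 0.85(11.83) - 0.7(3.19) = 7.82
Maximum is from combination 1.

28.00 kPa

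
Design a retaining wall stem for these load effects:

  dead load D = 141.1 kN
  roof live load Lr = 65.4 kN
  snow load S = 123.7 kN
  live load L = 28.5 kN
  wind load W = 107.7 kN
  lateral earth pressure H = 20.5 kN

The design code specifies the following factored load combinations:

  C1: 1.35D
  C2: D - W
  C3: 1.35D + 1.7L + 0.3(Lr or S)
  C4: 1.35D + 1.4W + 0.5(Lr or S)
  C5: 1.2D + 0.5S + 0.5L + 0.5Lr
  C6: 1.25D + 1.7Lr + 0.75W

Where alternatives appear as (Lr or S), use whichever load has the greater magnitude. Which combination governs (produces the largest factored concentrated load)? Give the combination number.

(Lr or S) → S = 123.7 kN.
C1: 1.35(141.1) = 190.5
C2: 1.0(141.1) - 1.0(107.7) = 141.1 - 107.7 = 33.4
C3: 1.35(141.1) + 1.7(28.5) + 0.3(123.7) = 276.0
C4: 1.35(141.1) + 1.4(107.7) + 0.5(123.7) = 403.1
C5: 1.2(141.1) + 0.5(123.7) + 0.5(28.5) + 0.5(65.4) = 278.1
C6: 1.25(141.1) + 1.7(65.4) + 0.75(107.7) = 368.3
The largest value is 403.1 kN from combination 4.

Combination 4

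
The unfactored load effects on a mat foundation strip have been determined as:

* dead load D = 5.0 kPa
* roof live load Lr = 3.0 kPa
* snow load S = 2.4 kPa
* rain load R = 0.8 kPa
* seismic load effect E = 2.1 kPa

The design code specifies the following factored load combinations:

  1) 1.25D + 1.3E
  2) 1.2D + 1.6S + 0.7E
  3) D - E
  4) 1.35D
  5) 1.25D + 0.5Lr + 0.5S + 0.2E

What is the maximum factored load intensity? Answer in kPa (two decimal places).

1) 1.25(5.0) + 1.3(2.1) = 6.25 + 2.73 = 8.98
2) 1.2(5.0) + 1.6(2.4) + 0.7(2.1) = 6.00 + 3.84 + 1.47 = 11.31
3) 1.0(5.0) - 1.0(2.1) = 5.00 - 2.10 = 2.90
4) 1.35(5.0) = 6.75
5) 1.25(5.0) + 0.5(3.0) + 0.5(2.4) + 0.2(2.1) = 6.25 + 1.50 + 1.20 + 0.42 = 9.37
The controlling combination is 2, giving 11.31 kPa.

11.31 kPa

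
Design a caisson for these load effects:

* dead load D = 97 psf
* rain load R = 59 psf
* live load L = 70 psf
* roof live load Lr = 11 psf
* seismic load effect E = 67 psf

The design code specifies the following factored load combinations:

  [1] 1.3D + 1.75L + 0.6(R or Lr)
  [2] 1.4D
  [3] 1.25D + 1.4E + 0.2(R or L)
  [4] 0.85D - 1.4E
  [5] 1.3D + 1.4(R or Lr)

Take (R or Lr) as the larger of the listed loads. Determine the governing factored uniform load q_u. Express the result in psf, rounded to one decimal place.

(R or Lr) → R = 59 psf; (R or L) → L = 70 psf.
[1] 1.3(97) + 1.75(70) + 0.6(59) = 126.1 + 122.5 + 35.4 = 284.0
[2] 1.4(97) = 135.8
[3] 1.25(97) + 1.4(67) + 0.2(70) = 121.3 + 93.8 + 14.0 = 229.1
[4] 0.85(97) - 1.4(67) = -11.4
[5] 1.3(97) + 1.4(59) = 126.1 + 82.6 = 208.7
Combination 1 governs: q_u = 284.0 psf.

284.0 psf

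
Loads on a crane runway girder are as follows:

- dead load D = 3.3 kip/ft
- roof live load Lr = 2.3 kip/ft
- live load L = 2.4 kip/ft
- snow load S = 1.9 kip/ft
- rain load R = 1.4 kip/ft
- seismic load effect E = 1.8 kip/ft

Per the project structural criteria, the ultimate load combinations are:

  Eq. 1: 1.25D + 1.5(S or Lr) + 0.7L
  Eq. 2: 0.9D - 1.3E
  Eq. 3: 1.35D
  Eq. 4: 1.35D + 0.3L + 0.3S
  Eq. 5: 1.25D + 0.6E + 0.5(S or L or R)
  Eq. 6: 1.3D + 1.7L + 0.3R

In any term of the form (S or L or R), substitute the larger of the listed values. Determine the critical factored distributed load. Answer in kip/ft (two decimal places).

9.26 kip/ft

(S or Lr) → Lr = 2.3 kip/ft; (S or L or R) → L = 2.4 kip/ft.
Eq. 1: 1.25(3.3) + 1.5(2.3) + 0.7(2.4) = 4.13 + 3.45 + 1.68 = 9.26
Eq. 2: 0.9(3.3) - 1.3(1.8) = 2.97 - 2.34 = 0.63
Eq. 3: 1.35(3.3) = 4.46
Eq. 4: 1.35(3.3) + 0.3(2.4) + 0.3(1.9) = 4.46 + 0.72 + 0.57 = 5.75
Eq. 5: 1.25(3.3) + 0.6(1.8) + 0.5(2.4) = 4.13 + 1.08 + 1.20 = 6.41
Eq. 6: 1.3(3.3) + 1.7(2.4) + 0.3(1.4) = 4.29 + 4.08 + 0.42 = 8.79
Combination 1 governs: w_u = 9.26 kip/ft.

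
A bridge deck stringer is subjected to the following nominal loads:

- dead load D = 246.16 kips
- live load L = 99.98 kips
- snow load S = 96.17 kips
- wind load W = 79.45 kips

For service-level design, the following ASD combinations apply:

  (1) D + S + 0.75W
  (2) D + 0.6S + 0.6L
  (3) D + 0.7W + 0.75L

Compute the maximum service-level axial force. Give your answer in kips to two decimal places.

401.92 kips

(1) 1.0(246.16) + 1.0(96.17) + 0.75(79.45) = 246.16 + 96.17 + 59.59 = 401.92
(2) 1.0(246.16) + 0.6(96.17) + 0.6(99.98) = 246.16 + 57.70 + 59.99 = 363.85
(3) 1.0(246.16) + 0.7(79.45) + 0.75(99.98) = 376.76
The controlling combination is 1, giving 401.92 kips.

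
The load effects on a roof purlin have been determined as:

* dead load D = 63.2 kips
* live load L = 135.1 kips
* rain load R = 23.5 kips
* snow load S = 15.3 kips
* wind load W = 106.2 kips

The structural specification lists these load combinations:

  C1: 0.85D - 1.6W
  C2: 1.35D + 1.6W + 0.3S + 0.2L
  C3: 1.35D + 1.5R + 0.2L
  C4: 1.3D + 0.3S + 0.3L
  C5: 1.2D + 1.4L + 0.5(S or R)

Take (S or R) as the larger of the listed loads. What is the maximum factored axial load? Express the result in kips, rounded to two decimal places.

286.85 kips

(S or R) → R = 23.5 kips.
C1: 0.85(63.2) - 1.6(106.2) = 53.72 - 169.92 = -116.20
C2: 1.35(63.2) + 1.6(106.2) + 0.3(15.3) + 0.2(135.1) = 85.32 + 169.92 + 4.59 + 27.02 = 286.85
C3: 1.35(63.2) + 1.5(23.5) + 0.2(135.1) = 85.32 + 35.25 + 27.02 = 147.59
C4: 1.3(63.2) + 0.3(15.3) + 0.3(135.1) = 82.16 + 4.59 + 40.53 = 127.28
C5: 1.2(63.2) + 1.4(135.1) + 0.5(23.5) = 75.84 + 189.14 + 11.75 = 276.73
The controlling combination is 2, giving 286.85 kips.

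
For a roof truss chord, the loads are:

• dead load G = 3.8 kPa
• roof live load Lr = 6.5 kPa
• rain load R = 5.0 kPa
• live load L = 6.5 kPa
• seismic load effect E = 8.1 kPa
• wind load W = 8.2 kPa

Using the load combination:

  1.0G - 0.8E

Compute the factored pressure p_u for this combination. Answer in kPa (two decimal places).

-2.68 kPa

1.0(3.8) - 0.8(8.1) = 3.80 - 6.48 = -2.68
p_u = -2.68 kPa.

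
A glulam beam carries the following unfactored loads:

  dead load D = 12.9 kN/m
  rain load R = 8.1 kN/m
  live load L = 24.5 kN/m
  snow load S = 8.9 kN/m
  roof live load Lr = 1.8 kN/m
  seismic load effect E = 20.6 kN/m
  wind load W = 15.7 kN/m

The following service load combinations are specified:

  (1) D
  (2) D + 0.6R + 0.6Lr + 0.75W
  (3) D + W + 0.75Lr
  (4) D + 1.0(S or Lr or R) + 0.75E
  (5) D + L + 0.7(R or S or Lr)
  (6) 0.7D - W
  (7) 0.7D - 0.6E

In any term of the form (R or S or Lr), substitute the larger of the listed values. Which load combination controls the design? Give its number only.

(S or Lr or R) → S = 8.9 kN/m; (R or S or Lr) → S = 8.9 kN/m.
(1) 1.0(12.9) = 12.90
(2) 1.0(12.9) + 0.6(8.1) + 0.6(1.8) + 0.75(15.7) = 12.90 + 4.86 + 1.08 + 11.78 = 30.62
(3) 1.0(12.9) + 1.0(15.7) + 0.75(1.8) = 12.90 + 15.70 + 1.35 = 29.95
(4) 1.0(12.9) + 1.0(8.9) + 0.75(20.6) = 12.90 + 8.90 + 15.45 = 37.25
(5) 1.0(12.9) + 1.0(24.5) + 0.7(8.9) = 12.90 + 24.50 + 6.23 = 43.63
(6) 0.7(12.9) - 1.0(15.7) = 9.03 - 15.70 = -6.67
(7) 0.7(12.9) - 0.6(20.6) = 9.03 - 12.36 = -3.33
The largest value is 43.63 kN/m from combination 5.

Combination 5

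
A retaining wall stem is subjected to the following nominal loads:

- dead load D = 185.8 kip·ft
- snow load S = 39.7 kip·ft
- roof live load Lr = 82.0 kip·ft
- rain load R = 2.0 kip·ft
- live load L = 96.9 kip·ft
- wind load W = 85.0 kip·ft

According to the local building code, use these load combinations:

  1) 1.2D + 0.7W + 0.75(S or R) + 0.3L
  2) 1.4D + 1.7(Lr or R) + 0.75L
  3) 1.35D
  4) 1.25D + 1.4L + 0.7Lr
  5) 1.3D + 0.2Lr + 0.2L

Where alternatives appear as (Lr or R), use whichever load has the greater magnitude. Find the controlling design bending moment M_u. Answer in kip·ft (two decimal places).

(S or R) → S = 39.7 kip·ft; (Lr or R) → Lr = 82.0 kip·ft.
1) 1.2(185.8) + 0.7(85.0) + 0.75(39.7) + 0.3(96.9) = 222.96 + 59.50 + 29.78 + 29.07 = 341.31
2) 1.4(185.8) + 1.7(82.0) + 0.75(96.9) = 260.12 + 139.40 + 72.68 = 472.20
3) 1.35(185.8) = 250.83
4) 1.25(185.8) + 1.4(96.9) + 0.7(82.0) = 232.25 + 135.66 + 57.40 = 425.31
5) 1.3(185.8) + 0.2(82.0) + 0.2(96.9) = 241.54 + 16.40 + 19.38 = 277.32
The controlling combination is 2, giving 472.20 kip·ft.

472.20 kip·ft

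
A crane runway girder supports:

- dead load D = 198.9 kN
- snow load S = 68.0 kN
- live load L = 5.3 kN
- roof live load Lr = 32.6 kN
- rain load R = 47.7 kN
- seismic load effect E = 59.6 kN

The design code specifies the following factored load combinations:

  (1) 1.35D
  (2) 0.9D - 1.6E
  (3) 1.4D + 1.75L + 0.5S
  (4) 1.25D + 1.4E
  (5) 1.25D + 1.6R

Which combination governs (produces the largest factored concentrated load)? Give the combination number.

Combination 4

(1) 1.35(198.9) = 268.5
(2) 0.9(198.9) - 1.6(59.6) = 83.7
(3) 1.4(198.9) + 1.75(5.3) + 0.5(68.0) = 321.7
(4) 1.25(198.9) + 1.4(59.6) = 332.1
(5) 1.25(198.9) + 1.6(47.7) = 248.6 + 76.3 = 324.9
The largest value is 332.1 kN from combination 4.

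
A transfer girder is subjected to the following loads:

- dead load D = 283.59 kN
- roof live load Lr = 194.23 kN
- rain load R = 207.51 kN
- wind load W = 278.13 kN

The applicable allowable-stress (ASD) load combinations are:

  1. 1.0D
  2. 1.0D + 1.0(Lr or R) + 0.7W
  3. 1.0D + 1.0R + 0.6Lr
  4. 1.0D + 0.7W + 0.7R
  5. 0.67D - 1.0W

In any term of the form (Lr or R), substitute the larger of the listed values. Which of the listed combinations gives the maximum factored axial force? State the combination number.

(Lr or R) → R = 207.51 kN.
1. 1.0(283.59) = 283.59
2. 1.0(283.59) + 1.0(207.51) + 0.7(278.13) = 283.59 + 207.51 + 194.69 = 685.79
3. 1.0(283.59) + 1.0(207.51) + 0.6(194.23) = 283.59 + 207.51 + 116.54 = 607.64
4. 1.0(283.59) + 0.7(278.13) + 0.7(207.51) = 283.59 + 194.69 + 145.26 = 623.54
5. 0.67(283.59) - 1.0(278.13) = 190.01 - 278.13 = -88.12
The largest value is 685.79 kN from combination 2.

Combination 2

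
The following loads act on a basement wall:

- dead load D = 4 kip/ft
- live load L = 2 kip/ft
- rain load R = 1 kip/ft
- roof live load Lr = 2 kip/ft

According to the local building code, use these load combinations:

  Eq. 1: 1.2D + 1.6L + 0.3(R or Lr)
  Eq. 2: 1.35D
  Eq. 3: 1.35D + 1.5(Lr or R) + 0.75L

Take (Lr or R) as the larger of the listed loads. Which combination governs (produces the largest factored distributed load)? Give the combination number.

Combination 3

(R or Lr) → Lr = 2 kip/ft; (Lr or R) → Lr = 2 kip/ft.
Eq. 1: 1.2(4) + 1.6(2) + 0.3(2) = 8.60
Eq. 2: 1.35(4) = 5.40
Eq. 3: 1.35(4) + 1.5(2) + 0.75(2) = 9.90
The largest value is 9.90 kip/ft from combination 3.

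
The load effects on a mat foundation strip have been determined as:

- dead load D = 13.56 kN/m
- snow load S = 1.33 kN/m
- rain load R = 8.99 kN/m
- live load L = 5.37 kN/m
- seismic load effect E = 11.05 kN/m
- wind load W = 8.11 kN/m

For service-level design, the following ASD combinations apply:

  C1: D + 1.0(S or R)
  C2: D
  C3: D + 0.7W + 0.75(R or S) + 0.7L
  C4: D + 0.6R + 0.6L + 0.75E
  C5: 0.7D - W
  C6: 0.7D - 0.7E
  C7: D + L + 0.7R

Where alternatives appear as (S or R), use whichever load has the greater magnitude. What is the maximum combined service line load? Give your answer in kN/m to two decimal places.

30.46 kN/m

(S or R) → R = 8.99 kN/m; (R or S) → R = 8.99 kN/m.
C1: 1.0(13.56) + 1.0(8.99) = 13.56 + 8.99 = 22.55
C2: 1.0(13.56) = 13.56
C3: 1.0(13.56) + 0.7(8.11) + 0.75(8.99) + 0.7(5.37) = 13.56 + 5.68 + 6.74 + 3.76 = 29.74
C4: 1.0(13.56) + 0.6(8.99) + 0.6(5.37) + 0.75(11.05) = 13.56 + 5.39 + 3.22 + 8.29 = 30.46
C5: 0.7(13.56) - 1.0(8.11) = 9.49 - 8.11 = 1.38
C6: 0.7(13.56) - 0.7(11.05) = 1.76
C7: 1.0(13.56) + 1.0(5.37) + 0.7(8.99) = 13.56 + 5.37 + 6.29 = 25.22
Maximum is from combination 4.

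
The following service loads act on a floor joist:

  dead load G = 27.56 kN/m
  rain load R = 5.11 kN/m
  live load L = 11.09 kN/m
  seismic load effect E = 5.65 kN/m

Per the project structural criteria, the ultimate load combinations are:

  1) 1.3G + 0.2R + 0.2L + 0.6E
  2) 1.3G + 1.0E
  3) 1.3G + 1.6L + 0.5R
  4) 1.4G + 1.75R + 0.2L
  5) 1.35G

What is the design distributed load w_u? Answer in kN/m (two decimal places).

56.13 kN/m

1) 1.3(27.56) + 0.2(5.11) + 0.2(11.09) + 0.6(5.65) = 42.46
2) 1.3(27.56) + 1.0(5.65) = 41.48
3) 1.3(27.56) + 1.6(11.09) + 0.5(5.11) = 56.13
4) 1.4(27.56) + 1.75(5.11) + 0.2(11.09) = 49.74
5) 1.35(27.56) = 37.21
Maximum is from combination 3.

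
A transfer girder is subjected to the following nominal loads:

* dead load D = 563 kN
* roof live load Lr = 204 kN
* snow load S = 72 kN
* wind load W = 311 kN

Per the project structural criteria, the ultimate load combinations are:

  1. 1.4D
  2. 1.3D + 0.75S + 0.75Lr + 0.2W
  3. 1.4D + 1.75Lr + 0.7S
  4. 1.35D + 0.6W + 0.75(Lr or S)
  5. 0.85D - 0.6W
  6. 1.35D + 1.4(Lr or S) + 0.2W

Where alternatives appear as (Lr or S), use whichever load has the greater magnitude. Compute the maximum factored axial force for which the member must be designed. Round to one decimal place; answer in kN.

(Lr or S) → Lr = 204 kN.
1. 1.4(563) = 788.2
2. 1.3(563) + 0.75(72) + 0.75(204) + 0.2(311) = 731.9 + 54.0 + 153.0 + 62.2 = 1001.1
3. 1.4(563) + 1.75(204) + 0.7(72) = 788.2 + 357.0 + 50.4 = 1195.6
4. 1.35(563) + 0.6(311) + 0.75(204) = 760.1 + 186.6 + 153.0 = 1099.7
5. 0.85(563) - 0.6(311) = 478.6 - 186.6 = 292.0
6. 1.35(563) + 1.4(204) + 0.2(311) = 760.1 + 285.6 + 62.2 = 1107.9
Combination 3 governs: N_u = 1195.6 kN.

1195.6 kN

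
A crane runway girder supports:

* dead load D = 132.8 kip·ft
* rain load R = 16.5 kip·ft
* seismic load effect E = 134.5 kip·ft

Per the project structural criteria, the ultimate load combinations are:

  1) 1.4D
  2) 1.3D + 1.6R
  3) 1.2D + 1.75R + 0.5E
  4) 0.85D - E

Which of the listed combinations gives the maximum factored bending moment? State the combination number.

1) 1.4(132.8) = 185.9
2) 1.3(132.8) + 1.6(16.5) = 199.0
3) 1.2(132.8) + 1.75(16.5) + 0.5(134.5) = 255.5
4) 0.85(132.8) - 1.0(134.5) = -21.6
The largest value is 255.5 kip·ft from combination 3.

Combination 3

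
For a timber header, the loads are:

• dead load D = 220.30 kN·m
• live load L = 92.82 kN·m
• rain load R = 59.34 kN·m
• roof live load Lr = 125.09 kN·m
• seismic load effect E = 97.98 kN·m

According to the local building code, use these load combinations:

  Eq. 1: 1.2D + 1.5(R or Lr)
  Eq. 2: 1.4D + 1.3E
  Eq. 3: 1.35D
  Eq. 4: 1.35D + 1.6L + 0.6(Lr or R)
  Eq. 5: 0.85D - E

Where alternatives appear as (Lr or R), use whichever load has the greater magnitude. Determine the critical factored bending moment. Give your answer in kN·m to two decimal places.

520.97 kN·m

(R or Lr) → Lr = 125.09 kN·m; (Lr or R) → Lr = 125.09 kN·m.
Eq. 1: 1.2(220.30) + 1.5(125.09) = 264.36 + 187.64 = 452.00
Eq. 2: 1.4(220.30) + 1.3(97.98) = 308.42 + 127.37 = 435.79
Eq. 3: 1.35(220.30) = 297.41
Eq. 4: 1.35(220.30) + 1.6(92.82) + 0.6(125.09) = 297.41 + 148.51 + 75.05 = 520.97
Eq. 5: 0.85(220.30) - 1.0(97.98) = 187.26 - 97.98 = 89.28
The controlling combination is 4, giving 520.97 kN·m.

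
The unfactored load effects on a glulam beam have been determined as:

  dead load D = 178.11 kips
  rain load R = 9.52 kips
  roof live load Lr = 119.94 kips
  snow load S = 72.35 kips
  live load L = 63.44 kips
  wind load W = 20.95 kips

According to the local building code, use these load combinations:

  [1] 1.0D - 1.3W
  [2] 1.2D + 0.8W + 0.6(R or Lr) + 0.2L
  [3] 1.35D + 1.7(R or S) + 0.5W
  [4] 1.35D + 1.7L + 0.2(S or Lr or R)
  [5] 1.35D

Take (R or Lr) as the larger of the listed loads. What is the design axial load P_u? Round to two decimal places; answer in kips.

373.92 kips

(R or Lr) → Lr = 119.94 kips; (R or S) → S = 72.35 kips; (S or Lr or R) → Lr = 119.94 kips.
[1] 1.0(178.11) - 1.3(20.95) = 150.88
[2] 1.2(178.11) + 0.8(20.95) + 0.6(119.94) + 0.2(63.44) = 315.14
[3] 1.35(178.11) + 1.7(72.35) + 0.5(20.95) = 373.92
[4] 1.35(178.11) + 1.7(63.44) + 0.2(119.94) = 372.28
[5] 1.35(178.11) = 240.45
Maximum is from combination 3.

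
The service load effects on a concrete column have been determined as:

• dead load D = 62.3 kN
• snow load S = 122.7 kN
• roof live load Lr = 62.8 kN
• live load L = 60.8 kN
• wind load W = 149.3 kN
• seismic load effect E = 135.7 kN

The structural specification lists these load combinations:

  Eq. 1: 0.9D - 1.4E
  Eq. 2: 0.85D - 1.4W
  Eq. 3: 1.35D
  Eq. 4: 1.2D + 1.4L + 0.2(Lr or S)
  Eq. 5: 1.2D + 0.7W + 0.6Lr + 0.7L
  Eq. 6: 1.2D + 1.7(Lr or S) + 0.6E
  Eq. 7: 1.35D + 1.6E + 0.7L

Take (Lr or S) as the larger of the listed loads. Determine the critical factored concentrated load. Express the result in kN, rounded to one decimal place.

364.8 kN

(Lr or S) → S = 122.7 kN.
Eq. 1: 0.9(62.3) - 1.4(135.7) = -133.9
Eq. 2: 0.85(62.3) - 1.4(149.3) = -156.1
Eq. 3: 1.35(62.3) = 84.1
Eq. 4: 1.2(62.3) + 1.4(60.8) + 0.2(122.7) = 184.4
Eq. 5: 1.2(62.3) + 0.7(149.3) + 0.6(62.8) + 0.7(60.8) = 259.5
Eq. 6: 1.2(62.3) + 1.7(122.7) + 0.6(135.7) = 364.8
Eq. 7: 1.35(62.3) + 1.6(135.7) + 0.7(60.8) = 343.8
Combination 6 governs: P_u = 364.8 kN.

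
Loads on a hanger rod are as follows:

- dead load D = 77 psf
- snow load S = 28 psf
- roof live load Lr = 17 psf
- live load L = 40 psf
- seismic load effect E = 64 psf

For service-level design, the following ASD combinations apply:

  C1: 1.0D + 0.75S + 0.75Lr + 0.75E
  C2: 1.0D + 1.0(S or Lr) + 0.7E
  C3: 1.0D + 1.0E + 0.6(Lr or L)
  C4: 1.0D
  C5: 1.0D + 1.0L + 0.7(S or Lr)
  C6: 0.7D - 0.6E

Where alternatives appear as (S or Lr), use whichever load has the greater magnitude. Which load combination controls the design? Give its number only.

(S or Lr) → S = 28 psf; (Lr or L) → L = 40 psf.
C1: 1.0(77) + 0.75(28) + 0.75(17) + 0.75(64) = 77.0 + 21.0 + 12.8 + 48.0 = 158.8
C2: 1.0(77) + 1.0(28) + 0.7(64) = 77.0 + 28.0 + 44.8 = 149.8
C3: 1.0(77) + 1.0(64) + 0.6(40) = 77.0 + 64.0 + 24.0 = 165.0
C4: 1.0(77) = 77.0
C5: 1.0(77) + 1.0(40) + 0.7(28) = 77.0 + 40.0 + 19.6 = 136.6
C6: 0.7(77) - 0.6(64) = 53.9 - 38.4 = 15.5
The largest value is 165.0 psf from combination 3.

Combination 3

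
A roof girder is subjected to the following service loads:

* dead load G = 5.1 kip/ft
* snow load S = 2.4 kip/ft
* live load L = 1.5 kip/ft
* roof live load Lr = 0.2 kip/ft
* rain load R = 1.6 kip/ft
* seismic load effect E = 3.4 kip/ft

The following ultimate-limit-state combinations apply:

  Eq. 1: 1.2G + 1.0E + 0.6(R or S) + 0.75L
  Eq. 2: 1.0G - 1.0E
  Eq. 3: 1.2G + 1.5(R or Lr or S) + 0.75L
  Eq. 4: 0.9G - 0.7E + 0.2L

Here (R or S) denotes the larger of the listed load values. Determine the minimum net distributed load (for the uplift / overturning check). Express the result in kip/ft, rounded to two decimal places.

(R or S) → S = 2.4 kip/ft; (R or Lr or S) → S = 2.4 kip/ft.
Eq. 1: 1.2(5.1) + 1.0(3.4) + 0.6(2.4) + 0.75(1.5) = 6.12 + 3.40 + 1.44 + 1.13 = 12.09
Eq. 2: 1.0(5.1) - 1.0(3.4) = 5.10 - 3.40 = 1.70
Eq. 3: 1.2(5.1) + 1.5(2.4) + 0.75(1.5) = 6.12 + 3.60 + 1.13 = 10.85
Eq. 4: 0.9(5.1) - 0.7(3.4) + 0.2(1.5) = 4.59 - 2.38 + 0.30 = 2.51
Combination 2 gives the minimum: 1.70 kip/ft.

1.70 kip/ft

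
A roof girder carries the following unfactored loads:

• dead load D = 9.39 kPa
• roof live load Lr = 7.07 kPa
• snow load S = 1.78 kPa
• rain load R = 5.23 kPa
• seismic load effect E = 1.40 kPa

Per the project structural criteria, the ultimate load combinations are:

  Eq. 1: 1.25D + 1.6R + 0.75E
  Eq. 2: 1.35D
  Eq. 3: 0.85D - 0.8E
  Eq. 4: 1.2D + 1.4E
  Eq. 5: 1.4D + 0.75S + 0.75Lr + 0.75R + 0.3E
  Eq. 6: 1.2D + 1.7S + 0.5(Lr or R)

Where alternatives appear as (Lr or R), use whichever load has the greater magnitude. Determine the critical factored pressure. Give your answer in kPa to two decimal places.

(Lr or R) → Lr = 7.07 kPa.
Eq. 1: 1.25(9.39) + 1.6(5.23) + 0.75(1.40) = 11.74 + 8.37 + 1.05 = 21.16
Eq. 2: 1.35(9.39) = 12.68
Eq. 3: 0.85(9.39) - 0.8(1.40) = 7.98 - 1.12 = 6.86
Eq. 4: 1.2(9.39) + 1.4(1.40) = 11.27 + 1.96 = 13.23
Eq. 5: 1.4(9.39) + 0.75(1.78) + 0.75(7.07) + 0.75(5.23) + 0.3(1.40) = 13.15 + 1.34 + 5.30 + 3.92 + 0.42 = 24.13
Eq. 6: 1.2(9.39) + 1.7(1.78) + 0.5(7.07) = 17.83
Combination 5 governs: p_u = 24.13 kPa.

24.13 kPa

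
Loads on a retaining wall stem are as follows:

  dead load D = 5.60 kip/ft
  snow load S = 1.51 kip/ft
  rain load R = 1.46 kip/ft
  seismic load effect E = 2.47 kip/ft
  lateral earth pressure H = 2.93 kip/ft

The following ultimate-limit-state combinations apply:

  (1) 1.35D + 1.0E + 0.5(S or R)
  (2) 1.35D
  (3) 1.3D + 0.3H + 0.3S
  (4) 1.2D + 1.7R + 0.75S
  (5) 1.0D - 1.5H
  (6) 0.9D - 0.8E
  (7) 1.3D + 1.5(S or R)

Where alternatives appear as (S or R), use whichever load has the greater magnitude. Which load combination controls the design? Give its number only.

Combination 1

(S or R) → S = 1.51 kip/ft.
(1) 1.35(5.60) + 1.0(2.47) + 0.5(1.51) = 10.79
(2) 1.35(5.60) = 7.56
(3) 1.3(5.60) + 0.3(2.93) + 0.3(1.51) = 8.61
(4) 1.2(5.60) + 1.7(1.46) + 0.75(1.51) = 10.33
(5) 1.0(5.60) - 1.5(2.93) = 1.21
(6) 0.9(5.60) - 0.8(2.47) = 3.06
(7) 1.3(5.60) + 1.5(1.51) = 9.55
The largest value is 10.79 kip/ft from combination 1.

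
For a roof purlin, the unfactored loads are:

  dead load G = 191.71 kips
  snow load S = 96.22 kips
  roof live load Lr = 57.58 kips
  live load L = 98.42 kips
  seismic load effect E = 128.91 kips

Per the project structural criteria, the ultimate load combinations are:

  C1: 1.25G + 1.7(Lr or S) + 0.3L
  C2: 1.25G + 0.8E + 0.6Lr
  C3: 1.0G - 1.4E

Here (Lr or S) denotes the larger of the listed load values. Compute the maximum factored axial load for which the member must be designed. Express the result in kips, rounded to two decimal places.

432.74 kips

(Lr or S) → S = 96.22 kips.
C1: 1.25(191.71) + 1.7(96.22) + 0.3(98.42) = 432.74
C2: 1.25(191.71) + 0.8(128.91) + 0.6(57.58) = 377.31
C3: 1.0(191.71) - 1.4(128.91) = 11.24
Maximum is from combination 1.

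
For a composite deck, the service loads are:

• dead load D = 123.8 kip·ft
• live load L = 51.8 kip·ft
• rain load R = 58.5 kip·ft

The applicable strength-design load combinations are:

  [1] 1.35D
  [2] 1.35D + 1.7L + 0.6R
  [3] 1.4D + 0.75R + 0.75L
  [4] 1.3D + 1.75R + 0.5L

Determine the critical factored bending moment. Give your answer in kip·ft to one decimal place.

290.3 kip·ft

[1] 1.35(123.8) = 167.1
[2] 1.35(123.8) + 1.7(51.8) + 0.6(58.5) = 167.1 + 88.1 + 35.1 = 290.3
[3] 1.4(123.8) + 0.75(58.5) + 0.75(51.8) = 256.0
[4] 1.3(123.8) + 1.75(58.5) + 0.5(51.8) = 160.9 + 102.4 + 25.9 = 289.2
Maximum is from combination 2.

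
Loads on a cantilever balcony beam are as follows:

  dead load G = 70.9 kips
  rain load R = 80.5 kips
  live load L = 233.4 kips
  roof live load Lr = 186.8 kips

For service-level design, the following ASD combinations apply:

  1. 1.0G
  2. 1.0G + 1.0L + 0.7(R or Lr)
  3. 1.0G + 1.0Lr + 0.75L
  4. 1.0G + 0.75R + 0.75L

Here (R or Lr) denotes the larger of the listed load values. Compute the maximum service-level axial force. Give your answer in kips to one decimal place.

(R or Lr) → Lr = 186.8 kips.
1. 1.0(70.9) = 70.9
2. 1.0(70.9) + 1.0(233.4) + 0.7(186.8) = 70.9 + 233.4 + 130.8 = 435.1
3. 1.0(70.9) + 1.0(186.8) + 0.75(233.4) = 70.9 + 186.8 + 175.1 = 432.8
4. 1.0(70.9) + 0.75(80.5) + 0.75(233.4) = 306.3
Combination 2 governs: P = 435.1 kips.

435.1 kips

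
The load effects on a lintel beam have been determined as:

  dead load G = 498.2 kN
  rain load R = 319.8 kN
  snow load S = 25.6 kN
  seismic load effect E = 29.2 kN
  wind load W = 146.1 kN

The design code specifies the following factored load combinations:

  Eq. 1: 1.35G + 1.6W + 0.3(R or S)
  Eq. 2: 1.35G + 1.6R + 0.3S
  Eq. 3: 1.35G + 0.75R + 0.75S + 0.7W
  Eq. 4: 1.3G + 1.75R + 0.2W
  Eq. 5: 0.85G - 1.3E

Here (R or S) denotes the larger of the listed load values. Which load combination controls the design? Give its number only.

Combination 4

(R or S) → R = 319.8 kN.
Eq. 1: 1.35(498.2) + 1.6(146.1) + 0.3(319.8) = 1002.3
Eq. 2: 1.35(498.2) + 1.6(319.8) + 0.3(25.6) = 1191.9
Eq. 3: 1.35(498.2) + 0.75(319.8) + 0.75(25.6) + 0.7(146.1) = 1033.9
Eq. 4: 1.3(498.2) + 1.75(319.8) + 0.2(146.1) = 1236.5
Eq. 5: 0.85(498.2) - 1.3(29.2) = 385.5
The largest value is 1236.5 kN from combination 4.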